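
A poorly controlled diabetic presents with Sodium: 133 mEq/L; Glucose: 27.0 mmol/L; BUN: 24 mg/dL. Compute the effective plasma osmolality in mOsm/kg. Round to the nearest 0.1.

293.0 mOsm/kg

Effective osmolality excludes urea (freely permeant across cell membranes):
2·Na + glucose
= 2·133 + 27
= 266 + 27
= 293 mOsm/kg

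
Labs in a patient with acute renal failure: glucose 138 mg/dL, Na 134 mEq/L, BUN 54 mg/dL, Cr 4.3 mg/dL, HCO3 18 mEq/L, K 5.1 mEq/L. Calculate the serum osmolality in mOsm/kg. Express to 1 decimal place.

Calculated osmolality = 2·Na + glucose/18 + BUN/2.8
= 2·134 + 138/18 + 54/2.8
= 268 + 7.67 + 19.29
= 294.96 mOsm/kg

295.0 mOsm/kg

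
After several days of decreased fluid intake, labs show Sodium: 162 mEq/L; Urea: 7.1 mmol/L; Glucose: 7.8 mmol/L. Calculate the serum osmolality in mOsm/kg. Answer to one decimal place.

338.9 mOsm/kg

Calculated osmolality = 2·Na + glucose + urea
= 2·162 + 7.8 + 7.1
= 324 + 7.80 + 7.10
= 338.9 mOsm/kg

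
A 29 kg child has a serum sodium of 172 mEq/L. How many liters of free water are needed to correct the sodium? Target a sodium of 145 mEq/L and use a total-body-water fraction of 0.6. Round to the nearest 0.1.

3.2 L

TBW = 0.6 · 29 = 17.4 L
Free water deficit = TBW · (Na/145 − 1)
= 17.4 · (172/145 − 1)
= 17.4 · 0.1862
= 3.24 L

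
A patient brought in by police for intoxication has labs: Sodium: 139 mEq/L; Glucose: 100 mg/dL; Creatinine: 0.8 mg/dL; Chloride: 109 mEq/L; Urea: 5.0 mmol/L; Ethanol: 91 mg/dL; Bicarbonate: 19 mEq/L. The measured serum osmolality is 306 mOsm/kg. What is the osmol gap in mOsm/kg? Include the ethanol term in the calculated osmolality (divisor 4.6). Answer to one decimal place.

Calculated osmolality = 2·Na + glucose/18 + urea + ethanol/4.6
= 2·139 + 100/18 + 5 + 91/4.6
= 278 + 5.56 + 5 + 19.78
= 308.34 mOsm/kg ≈ 308.3 mOsm/kg
Osmolar gap = measured − calculated = 306 − 308.3 = -2.3 mOsm/kg

-2.3 mOsm/kg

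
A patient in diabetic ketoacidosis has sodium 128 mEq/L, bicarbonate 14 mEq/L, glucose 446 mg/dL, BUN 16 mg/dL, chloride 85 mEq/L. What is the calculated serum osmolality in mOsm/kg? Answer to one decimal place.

286.5 mOsm/kg

Calculated osmolality = 2·Na + glucose/18 + BUN/2.8
= 2·128 + 446/18 + 16/2.8
= 256 + 24.78 + 5.71
= 286.49 mOsm/kg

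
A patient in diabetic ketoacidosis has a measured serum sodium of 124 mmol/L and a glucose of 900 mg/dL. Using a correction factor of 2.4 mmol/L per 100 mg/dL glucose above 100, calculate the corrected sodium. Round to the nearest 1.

Corrected Na = measured Na + 2.4 · (glucose − 100)/100
= 124 + 2.4 · (900 − 100)/100
= 124 + 19.2
= 143.2 mmol/L

143 mmol/L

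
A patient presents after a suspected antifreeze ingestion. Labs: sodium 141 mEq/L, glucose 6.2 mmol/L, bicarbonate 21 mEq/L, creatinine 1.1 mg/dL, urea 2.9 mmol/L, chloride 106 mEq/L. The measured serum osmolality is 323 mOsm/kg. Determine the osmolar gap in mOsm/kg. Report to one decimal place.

31.9 mOsm/kg

Calculated osmolality = 2·Na + glucose + urea
= 2·141 + 6.2 + 2.9
= 282 + 6.20 + 2.90
= 291.1 mOsm/kg ≈ 291.1 mOsm/kg
Osmolar gap = measured − calculated = 323 − 291.1 = 31.9 mOsm/kg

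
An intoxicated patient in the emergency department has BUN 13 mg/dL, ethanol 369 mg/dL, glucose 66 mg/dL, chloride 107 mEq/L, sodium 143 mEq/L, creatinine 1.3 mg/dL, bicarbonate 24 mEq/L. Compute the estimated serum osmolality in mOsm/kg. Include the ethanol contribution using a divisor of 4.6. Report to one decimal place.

374.5 mOsm/kg

Calculated osmolality = 2·Na + glucose/18 + BUN/2.8 + ethanol/4.6
= 2·143 + 66/18 + 13/2.8 + 369/4.6
= 286 + 3.67 + 4.64 + 80.22
= 374.53 mOsm/kg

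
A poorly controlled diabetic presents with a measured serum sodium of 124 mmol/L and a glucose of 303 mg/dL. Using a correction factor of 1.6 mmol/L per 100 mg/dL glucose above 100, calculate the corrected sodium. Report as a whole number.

127 mmol/L

Corrected Na = measured Na + 1.6 · (glucose − 100)/100
= 124 + 1.6 · (303 − 100)/100
= 124 + 3.2
= 127.2 mmol/L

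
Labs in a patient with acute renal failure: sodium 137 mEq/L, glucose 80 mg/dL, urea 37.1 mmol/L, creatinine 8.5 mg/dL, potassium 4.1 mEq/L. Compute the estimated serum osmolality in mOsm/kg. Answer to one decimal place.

315.5 mOsm/kg

Calculated osmolality = 2·Na + glucose/18 + urea
= 2·137 + 80/18 + 37.1
= 274 + 4.44 + 37.10
= 315.54 mOsm/kg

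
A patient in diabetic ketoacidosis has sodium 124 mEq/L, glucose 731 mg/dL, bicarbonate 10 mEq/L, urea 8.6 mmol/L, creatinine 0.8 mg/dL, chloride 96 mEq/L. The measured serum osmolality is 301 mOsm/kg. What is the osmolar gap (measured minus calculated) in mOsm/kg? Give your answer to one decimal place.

Calculated osmolality = 2·Na + glucose/18 + urea
= 2·124 + 731/18 + 8.6
= 248 + 40.61 + 8.60
= 297.21 mOsm/kg ≈ 297.2 mOsm/kg
Osmolar gap = measured − calculated = 301 − 297.2 = 3.8 mOsm/kg

3.8 mOsm/kg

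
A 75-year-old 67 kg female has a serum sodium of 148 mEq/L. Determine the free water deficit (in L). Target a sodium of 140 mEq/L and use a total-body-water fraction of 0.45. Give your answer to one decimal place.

1.7 L

TBW = 0.45 · 67 = 30.15 L
Free water deficit = TBW · (Na/140 − 1)
= 30.15 · (148/140 − 1)
= 30.15 · 0.0571
= 1.72 L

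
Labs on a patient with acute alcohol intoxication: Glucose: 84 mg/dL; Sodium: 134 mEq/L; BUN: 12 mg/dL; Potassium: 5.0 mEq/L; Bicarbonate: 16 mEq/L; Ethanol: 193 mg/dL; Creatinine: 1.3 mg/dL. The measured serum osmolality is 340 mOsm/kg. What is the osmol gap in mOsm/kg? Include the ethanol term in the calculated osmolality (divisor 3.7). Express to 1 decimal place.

10.9 mOsm/kg

Calculated osmolality = 2·Na + glucose/18 + BUN/2.8 + ethanol/3.7
= 2·134 + 84/18 + 12/2.8 + 193/3.7
= 268 + 4.67 + 4.29 + 52.16
= 329.12 mOsm/kg ≈ 329.1 mOsm/kg
Osmolar gap = measured − calculated = 340 − 329.1 = 10.9 mOsm/kg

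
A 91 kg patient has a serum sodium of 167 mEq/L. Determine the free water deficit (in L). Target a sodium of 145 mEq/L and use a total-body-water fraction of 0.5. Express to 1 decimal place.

6.9 L

TBW = 0.5 · 91 = 45.5 L
Free water deficit = TBW · (Na/145 − 1)
= 45.5 · (167/145 − 1)
= 45.5 · 0.1517
= 6.9 L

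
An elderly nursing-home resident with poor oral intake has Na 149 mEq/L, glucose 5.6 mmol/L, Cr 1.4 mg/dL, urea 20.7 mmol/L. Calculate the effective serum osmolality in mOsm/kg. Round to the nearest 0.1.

303.6 mOsm/kg

Effective osmolality excludes urea (freely permeant across cell membranes):
2·Na + glucose
= 2·149 + 5.6
= 298 + 5.6
= 303.6 mOsm/kg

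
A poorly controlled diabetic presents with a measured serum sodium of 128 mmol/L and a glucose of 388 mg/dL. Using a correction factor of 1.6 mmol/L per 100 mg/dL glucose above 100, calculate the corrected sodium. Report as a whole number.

133 mmol/L

Corrected Na = measured Na + 1.6 · (glucose − 100)/100
= 128 + 1.6 · (388 − 100)/100
= 128 + 4.6
= 132.6 mmol/L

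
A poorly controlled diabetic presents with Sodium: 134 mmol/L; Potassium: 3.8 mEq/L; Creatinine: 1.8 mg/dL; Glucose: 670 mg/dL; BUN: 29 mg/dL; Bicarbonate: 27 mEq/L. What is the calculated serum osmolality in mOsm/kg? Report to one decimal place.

315.6 mOsm/kg

Calculated osmolality = 2·Na + glucose/18 + BUN/2.8
= 2·134 + 670/18 + 29/2.8
= 268 + 37.22 + 10.36
= 315.58 mOsm/kg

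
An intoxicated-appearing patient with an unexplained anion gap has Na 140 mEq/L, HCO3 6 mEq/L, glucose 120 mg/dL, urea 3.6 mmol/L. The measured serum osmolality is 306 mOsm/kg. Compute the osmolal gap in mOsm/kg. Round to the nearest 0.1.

15.7 mOsm/kg

Calculated osmolality = 2·Na + glucose/18 + urea
= 2·140 + 120/18 + 3.6
= 280 + 6.67 + 3.60
= 290.27 mOsm/kg ≈ 290.3 mOsm/kg
Osmolar gap = measured − calculated = 306 − 290.3 = 15.7 mOsm/kg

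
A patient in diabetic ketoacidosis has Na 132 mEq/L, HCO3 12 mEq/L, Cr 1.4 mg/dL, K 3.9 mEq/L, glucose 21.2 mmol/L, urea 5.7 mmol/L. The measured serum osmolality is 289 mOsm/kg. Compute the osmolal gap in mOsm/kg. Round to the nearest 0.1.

Calculated osmolality = 2·Na + glucose + urea
= 2·132 + 21.2 + 5.7
= 264 + 21.20 + 5.70
= 290.9 mOsm/kg ≈ 290.9 mOsm/kg
Osmolar gap = measured − calculated = 289 − 290.9 = -1.9 mOsm/kg

-1.9 mOsm/kg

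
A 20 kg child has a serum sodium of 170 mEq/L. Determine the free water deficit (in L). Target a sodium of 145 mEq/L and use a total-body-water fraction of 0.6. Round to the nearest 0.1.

TBW = 0.6 · 20 = 12 L
Free water deficit = TBW · (Na/145 − 1)
= 12 · (170/145 − 1)
= 12 · 0.1724
= 2.07 L

2.1 L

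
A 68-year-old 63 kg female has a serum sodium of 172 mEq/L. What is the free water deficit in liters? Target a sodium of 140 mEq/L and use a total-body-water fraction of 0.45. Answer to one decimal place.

TBW = 0.45 · 63 = 28.35 L
Free water deficit = TBW · (Na/140 − 1)
= 28.35 · (172/140 − 1)
= 28.35 · 0.2286
= 6.48 L

6.5 L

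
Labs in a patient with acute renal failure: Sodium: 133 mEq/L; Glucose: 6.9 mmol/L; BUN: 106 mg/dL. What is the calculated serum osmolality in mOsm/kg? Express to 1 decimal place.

310.8 mOsm/kg

Calculated osmolality = 2·Na + glucose + BUN/2.8
= 2·133 + 6.9 + 106/2.8
= 266 + 6.90 + 37.86
= 310.76 mOsm/kg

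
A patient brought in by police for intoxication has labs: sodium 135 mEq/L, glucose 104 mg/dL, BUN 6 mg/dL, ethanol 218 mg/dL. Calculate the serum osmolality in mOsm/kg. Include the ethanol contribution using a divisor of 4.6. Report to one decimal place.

Calculated osmolality = 2·Na + glucose/18 + BUN/2.8 + ethanol/4.6
= 2·135 + 104/18 + 6/2.8 + 218/4.6
= 270 + 5.78 + 2.14 + 47.39
= 325.31 mOsm/kg

325.3 mOsm/kg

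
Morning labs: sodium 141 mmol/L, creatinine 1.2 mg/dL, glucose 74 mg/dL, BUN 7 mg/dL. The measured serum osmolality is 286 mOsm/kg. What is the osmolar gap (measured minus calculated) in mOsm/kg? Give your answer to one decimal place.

-2.6 mOsm/kg

Calculated osmolality = 2·Na + glucose/18 + BUN/2.8
= 2·141 + 74/18 + 7/2.8
= 282 + 4.11 + 2.50
= 288.61 mOsm/kg ≈ 288.6 mOsm/kg
Osmolar gap = measured − calculated = 286 − 288.6 = -2.6 mOsm/kg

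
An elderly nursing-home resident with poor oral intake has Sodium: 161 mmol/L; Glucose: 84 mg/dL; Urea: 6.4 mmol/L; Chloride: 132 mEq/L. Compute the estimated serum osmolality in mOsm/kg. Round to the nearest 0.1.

333.1 mOsm/kg

Calculated osmolality = 2·Na + glucose/18 + urea
= 2·161 + 84/18 + 6.4
= 322 + 4.67 + 6.40
= 333.07 mOsm/kg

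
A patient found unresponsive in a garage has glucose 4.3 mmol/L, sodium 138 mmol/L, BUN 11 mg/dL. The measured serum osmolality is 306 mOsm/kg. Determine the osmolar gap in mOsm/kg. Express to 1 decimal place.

21.8 mOsm/kg

Calculated osmolality = 2·Na + glucose + BUN/2.8
= 2·138 + 4.3 + 11/2.8
= 276 + 4.30 + 3.93
= 284.23 mOsm/kg ≈ 284.2 mOsm/kg
Osmolar gap = measured − calculated = 306 − 284.2 = 21.8 mOsm/kg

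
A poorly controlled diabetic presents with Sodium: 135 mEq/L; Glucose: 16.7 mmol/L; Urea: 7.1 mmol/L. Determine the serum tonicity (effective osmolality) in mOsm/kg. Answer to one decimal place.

Effective osmolality excludes urea (freely permeant across cell membranes):
2·Na + glucose
= 2·135 + 16.7
= 270 + 16.7
= 286.7 mOsm/kg

286.7 mOsm/kg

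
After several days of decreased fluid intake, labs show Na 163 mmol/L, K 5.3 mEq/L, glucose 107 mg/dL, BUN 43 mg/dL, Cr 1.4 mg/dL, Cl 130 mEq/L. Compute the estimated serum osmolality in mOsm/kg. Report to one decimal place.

Calculated osmolality = 2·Na + glucose/18 + BUN/2.8
= 2·163 + 107/18 + 43/2.8
= 326 + 5.94 + 15.36
= 347.3 mOsm/kg

347.3 mOsm/kg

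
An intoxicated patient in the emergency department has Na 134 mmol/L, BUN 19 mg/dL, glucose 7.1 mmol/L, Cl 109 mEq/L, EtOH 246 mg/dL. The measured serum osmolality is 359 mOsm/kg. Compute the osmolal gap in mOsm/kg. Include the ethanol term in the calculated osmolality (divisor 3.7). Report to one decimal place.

10.6 mOsm/kg

Calculated osmolality = 2·Na + glucose + BUN/2.8 + ethanol/3.7
= 2·134 + 7.1 + 19/2.8 + 246/3.7
= 268 + 7.10 + 6.79 + 66.49
= 348.38 mOsm/kg ≈ 348.4 mOsm/kg
Osmolar gap = measured − calculated = 359 − 348.4 = 10.6 mOsm/kg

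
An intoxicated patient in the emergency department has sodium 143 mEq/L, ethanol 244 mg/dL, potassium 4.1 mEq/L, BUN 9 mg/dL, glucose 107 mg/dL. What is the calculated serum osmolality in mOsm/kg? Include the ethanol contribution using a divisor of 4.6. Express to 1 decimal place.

Calculated osmolality = 2·Na + glucose/18 + BUN/2.8 + ethanol/4.6
= 2·143 + 107/18 + 9/2.8 + 244/4.6
= 286 + 5.94 + 3.21 + 53.04
= 348.19 mOsm/kg

348.2 mOsm/kg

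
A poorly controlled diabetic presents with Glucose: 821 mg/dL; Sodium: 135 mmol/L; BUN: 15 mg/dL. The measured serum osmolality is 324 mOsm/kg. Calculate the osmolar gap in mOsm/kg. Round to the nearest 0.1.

Calculated osmolality = 2·Na + glucose/18 + BUN/2.8
= 2·135 + 821/18 + 15/2.8
= 270 + 45.61 + 5.36
= 320.97 mOsm/kg ≈ 321.0 mOsm/kg
Osmolar gap = measured − calculated = 324 − 321.0 = 3.0 mOsm/kg

3.0 mOsm/kg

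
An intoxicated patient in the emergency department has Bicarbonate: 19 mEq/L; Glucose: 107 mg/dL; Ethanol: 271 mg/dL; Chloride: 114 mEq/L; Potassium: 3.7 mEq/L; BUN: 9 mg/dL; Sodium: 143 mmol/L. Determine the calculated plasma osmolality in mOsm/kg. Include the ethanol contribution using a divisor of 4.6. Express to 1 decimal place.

Calculated osmolality = 2·Na + glucose/18 + BUN/2.8 + ethanol/4.6
= 2·143 + 107/18 + 9/2.8 + 271/4.6
= 286 + 5.94 + 3.21 + 58.91
= 354.06 mOsm/kg

354.1 mOsm/kg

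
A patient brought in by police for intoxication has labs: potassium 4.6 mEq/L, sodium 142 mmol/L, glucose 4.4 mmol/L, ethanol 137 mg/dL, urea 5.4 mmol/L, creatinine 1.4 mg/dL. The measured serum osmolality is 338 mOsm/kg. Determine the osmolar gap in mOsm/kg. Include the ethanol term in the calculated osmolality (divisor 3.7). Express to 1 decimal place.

7.2 mOsm/kg

Calculated osmolality = 2·Na + glucose + urea + ethanol/3.7
= 2·142 + 4.4 + 5.4 + 137/3.7
= 284 + 4.40 + 5.40 + 37.03
= 330.83 mOsm/kg ≈ 330.8 mOsm/kg
Osmolar gap = measured − calculated = 338 − 330.8 = 7.2 mOsm/kg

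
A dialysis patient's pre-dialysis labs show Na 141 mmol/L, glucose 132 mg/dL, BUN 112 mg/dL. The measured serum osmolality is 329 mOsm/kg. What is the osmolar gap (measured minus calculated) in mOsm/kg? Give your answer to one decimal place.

-0.3 mOsm/kg

Calculated osmolality = 2·Na + glucose/18 + BUN/2.8
= 2·141 + 132/18 + 112/2.8
= 282 + 7.33 + 40
= 329.33 mOsm/kg ≈ 329.3 mOsm/kg
Osmolar gap = measured − calculated = 329 − 329.3 = -0.3 mOsm/kg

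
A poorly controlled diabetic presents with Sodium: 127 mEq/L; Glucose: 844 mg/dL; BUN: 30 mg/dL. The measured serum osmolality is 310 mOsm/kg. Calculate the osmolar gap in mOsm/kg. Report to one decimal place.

Calculated osmolality = 2·Na + glucose/18 + BUN/2.8
= 2·127 + 844/18 + 30/2.8
= 254 + 46.89 + 10.71
= 311.6 mOsm/kg ≈ 311.6 mOsm/kg
Osmolar gap = measured − calculated = 310 − 311.6 = -1.6 mOsm/kg

-1.6 mOsm/kg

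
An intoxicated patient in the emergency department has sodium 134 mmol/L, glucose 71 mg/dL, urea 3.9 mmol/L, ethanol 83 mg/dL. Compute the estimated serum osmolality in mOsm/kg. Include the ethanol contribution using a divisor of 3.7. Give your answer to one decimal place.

298.3 mOsm/kg

Calculated osmolality = 2·Na + glucose/18 + urea + ethanol/3.7
= 2·134 + 71/18 + 3.9 + 83/3.7
= 268 + 3.94 + 3.90 + 22.43
= 298.27 mOsm/kg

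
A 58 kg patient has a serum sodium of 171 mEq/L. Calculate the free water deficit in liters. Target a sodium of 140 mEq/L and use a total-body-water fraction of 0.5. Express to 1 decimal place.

6.4 L

TBW = 0.5 · 58 = 29 L
Free water deficit = TBW · (Na/140 − 1)
= 29 · (171/140 − 1)
= 29 · 0.2214
= 6.42 L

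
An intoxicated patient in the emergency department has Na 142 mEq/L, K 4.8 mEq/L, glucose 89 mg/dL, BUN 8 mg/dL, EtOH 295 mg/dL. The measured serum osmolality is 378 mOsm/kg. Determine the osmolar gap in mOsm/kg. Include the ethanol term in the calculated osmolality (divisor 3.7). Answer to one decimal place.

Calculated osmolality = 2·Na + glucose/18 + BUN/2.8 + ethanol/3.7
= 2·142 + 89/18 + 8/2.8 + 295/3.7
= 284 + 4.94 + 2.86 + 79.73
= 371.53 mOsm/kg ≈ 371.5 mOsm/kg
Osmolar gap = measured − calculated = 378 − 371.5 = 6.5 mOsm/kg

6.5 mOsm/kg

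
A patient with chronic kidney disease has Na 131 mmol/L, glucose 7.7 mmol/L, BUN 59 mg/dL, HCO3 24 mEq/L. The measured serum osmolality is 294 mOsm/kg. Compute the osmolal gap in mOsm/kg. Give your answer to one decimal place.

Calculated osmolality = 2·Na + glucose + BUN/2.8
= 2·131 + 7.7 + 59/2.8
= 262 + 7.70 + 21.07
= 290.77 mOsm/kg ≈ 290.8 mOsm/kg
Osmolar gap = measured − calculated = 294 − 290.8 = 3.2 mOsm/kg

3.2 mOsm/kg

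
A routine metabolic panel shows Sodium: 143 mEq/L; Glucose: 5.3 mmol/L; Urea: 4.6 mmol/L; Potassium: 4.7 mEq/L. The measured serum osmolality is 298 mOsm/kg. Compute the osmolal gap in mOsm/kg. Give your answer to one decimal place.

2.1 mOsm/kg

Calculated osmolality = 2·Na + glucose + urea
= 2·143 + 5.3 + 4.6
= 286 + 5.30 + 4.60
= 295.9 mOsm/kg ≈ 295.9 mOsm/kg
Osmolar gap = measured − calculated = 298 − 295.9 = 2.1 mOsm/kg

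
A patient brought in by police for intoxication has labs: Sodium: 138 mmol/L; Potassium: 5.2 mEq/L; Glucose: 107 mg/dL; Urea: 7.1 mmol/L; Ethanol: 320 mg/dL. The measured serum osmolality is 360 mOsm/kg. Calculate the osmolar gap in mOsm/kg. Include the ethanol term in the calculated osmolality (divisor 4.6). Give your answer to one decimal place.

Calculated osmolality = 2·Na + glucose/18 + urea + ethanol/4.6
= 2·138 + 107/18 + 7.1 + 320/4.6
= 276 + 5.94 + 7.10 + 69.57
= 358.61 mOsm/kg ≈ 358.6 mOsm/kg
Osmolar gap = measured − calculated = 360 − 358.6 = 1.4 mOsm/kg

1.4 mOsm/kg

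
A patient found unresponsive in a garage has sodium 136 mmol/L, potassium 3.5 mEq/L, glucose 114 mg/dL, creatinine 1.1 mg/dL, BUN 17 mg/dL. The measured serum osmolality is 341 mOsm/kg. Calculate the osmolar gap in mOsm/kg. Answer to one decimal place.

Calculated osmolality = 2·Na + glucose/18 + BUN/2.8
= 2·136 + 114/18 + 17/2.8
= 272 + 6.33 + 6.07
= 284.4 mOsm/kg ≈ 284.4 mOsm/kg
Osmolar gap = measured − calculated = 341 − 284.4 = 56.6 mOsm/kg

56.6 mOsm/kg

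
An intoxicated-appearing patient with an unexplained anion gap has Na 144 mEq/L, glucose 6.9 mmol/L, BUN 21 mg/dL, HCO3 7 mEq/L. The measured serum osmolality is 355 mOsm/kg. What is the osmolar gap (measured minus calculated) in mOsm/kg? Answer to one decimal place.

Calculated osmolality = 2·Na + glucose + BUN/2.8
= 2·144 + 6.9 + 21/2.8
= 288 + 6.90 + 7.50
= 302.4 mOsm/kg ≈ 302.4 mOsm/kg
Osmolar gap = measured − calculated = 355 − 302.4 = 52.6 mOsm/kg

52.6 mOsm/kg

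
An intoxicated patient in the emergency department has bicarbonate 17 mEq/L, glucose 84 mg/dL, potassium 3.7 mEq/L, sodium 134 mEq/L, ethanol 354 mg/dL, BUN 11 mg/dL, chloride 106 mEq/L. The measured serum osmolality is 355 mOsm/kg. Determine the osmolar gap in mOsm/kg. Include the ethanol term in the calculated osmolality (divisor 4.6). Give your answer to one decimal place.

Calculated osmolality = 2·Na + glucose/18 + BUN/2.8 + ethanol/4.6
= 2·134 + 84/18 + 11/2.8 + 354/4.6
= 268 + 4.67 + 3.93 + 76.96
= 353.56 mOsm/kg ≈ 353.6 mOsm/kg
Osmolar gap = measured − calculated = 355 − 353.6 = 1.4 mOsm/kg

1.4 mOsm/kg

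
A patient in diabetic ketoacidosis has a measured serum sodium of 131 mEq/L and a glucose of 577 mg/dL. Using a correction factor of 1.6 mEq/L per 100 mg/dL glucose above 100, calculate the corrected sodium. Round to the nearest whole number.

Corrected Na = measured Na + 1.6 · (glucose − 100)/100
= 131 + 1.6 · (577 − 100)/100
= 131 + 7.6
= 138.6 mEq/L

139 mEq/L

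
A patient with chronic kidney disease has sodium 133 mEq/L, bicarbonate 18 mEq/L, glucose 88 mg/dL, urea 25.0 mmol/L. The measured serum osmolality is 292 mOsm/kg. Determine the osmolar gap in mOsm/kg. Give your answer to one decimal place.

Calculated osmolality = 2·Na + glucose/18 + urea
= 2·133 + 88/18 + 25
= 266 + 4.89 + 25
= 295.89 mOsm/kg ≈ 295.9 mOsm/kg
Osmolar gap = measured − calculated = 292 − 295.9 = -3.9 mOsm/kg

-3.9 mOsm/kg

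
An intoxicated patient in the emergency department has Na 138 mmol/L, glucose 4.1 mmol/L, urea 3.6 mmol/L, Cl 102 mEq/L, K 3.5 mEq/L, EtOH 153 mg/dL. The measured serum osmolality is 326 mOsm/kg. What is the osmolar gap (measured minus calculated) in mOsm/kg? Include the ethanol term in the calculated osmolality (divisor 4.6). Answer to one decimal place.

9.0 mOsm/kg

Calculated osmolality = 2·Na + glucose + urea + ethanol/4.6
= 2·138 + 4.1 + 3.6 + 153/4.6
= 276 + 4.10 + 3.60 + 33.26
= 316.96 mOsm/kg ≈ 317.0 mOsm/kg
Osmolar gap = measured − calculated = 326 − 317.0 = 9.0 mOsm/kg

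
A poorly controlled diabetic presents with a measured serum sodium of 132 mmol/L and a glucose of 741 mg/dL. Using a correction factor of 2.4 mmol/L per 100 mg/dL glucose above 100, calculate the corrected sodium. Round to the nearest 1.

Corrected Na = measured Na + 2.4 · (glucose − 100)/100
= 132 + 2.4 · (741 − 100)/100
= 132 + 15.4
= 147.4 mmol/L

147 mmol/L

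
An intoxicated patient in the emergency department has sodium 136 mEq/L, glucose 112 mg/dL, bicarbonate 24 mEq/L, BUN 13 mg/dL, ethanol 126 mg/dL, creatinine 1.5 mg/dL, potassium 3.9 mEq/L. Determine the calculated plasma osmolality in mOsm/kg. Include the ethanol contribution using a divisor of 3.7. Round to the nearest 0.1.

Calculated osmolality = 2·Na + glucose/18 + BUN/2.8 + ethanol/3.7
= 2·136 + 112/18 + 13/2.8 + 126/3.7
= 272 + 6.22 + 4.64 + 34.05
= 316.91 mOsm/kg

316.9 mOsm/kg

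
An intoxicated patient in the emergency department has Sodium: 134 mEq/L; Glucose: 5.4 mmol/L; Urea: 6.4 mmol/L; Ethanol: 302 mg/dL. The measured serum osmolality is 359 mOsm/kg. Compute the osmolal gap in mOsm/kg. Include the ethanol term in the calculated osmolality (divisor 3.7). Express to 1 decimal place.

-2.4 mOsm/kg

Calculated osmolality = 2·Na + glucose + urea + ethanol/3.7
= 2·134 + 5.4 + 6.4 + 302/3.7
= 268 + 5.40 + 6.40 + 81.62
= 361.42 mOsm/kg ≈ 361.4 mOsm/kg
Osmolar gap = measured − calculated = 359 − 361.4 = -2.4 mOsm/kg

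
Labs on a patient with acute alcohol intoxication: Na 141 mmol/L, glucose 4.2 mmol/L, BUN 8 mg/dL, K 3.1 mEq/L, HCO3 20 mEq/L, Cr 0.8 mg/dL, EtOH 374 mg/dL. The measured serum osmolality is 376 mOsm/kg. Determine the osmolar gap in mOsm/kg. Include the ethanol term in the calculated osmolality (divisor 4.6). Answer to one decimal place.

Calculated osmolality = 2·Na + glucose + BUN/2.8 + ethanol/4.6
= 2·141 + 4.2 + 8/2.8 + 374/4.6
= 282 + 4.20 + 2.86 + 81.30
= 370.36 mOsm/kg ≈ 370.4 mOsm/kg
Osmolar gap = measured − calculated = 376 − 370.4 = 5.6 mOsm/kg

5.6 mOsm/kg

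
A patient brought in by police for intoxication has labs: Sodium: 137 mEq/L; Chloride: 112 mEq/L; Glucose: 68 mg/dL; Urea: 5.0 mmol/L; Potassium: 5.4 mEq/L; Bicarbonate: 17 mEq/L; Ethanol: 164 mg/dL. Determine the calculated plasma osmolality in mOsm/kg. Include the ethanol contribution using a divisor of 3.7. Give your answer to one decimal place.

Calculated osmolality = 2·Na + glucose/18 + urea + ethanol/3.7
= 2·137 + 68/18 + 5 + 164/3.7
= 274 + 3.78 + 5 + 44.32
= 327.1 mOsm/kg

327.1 mOsm/kg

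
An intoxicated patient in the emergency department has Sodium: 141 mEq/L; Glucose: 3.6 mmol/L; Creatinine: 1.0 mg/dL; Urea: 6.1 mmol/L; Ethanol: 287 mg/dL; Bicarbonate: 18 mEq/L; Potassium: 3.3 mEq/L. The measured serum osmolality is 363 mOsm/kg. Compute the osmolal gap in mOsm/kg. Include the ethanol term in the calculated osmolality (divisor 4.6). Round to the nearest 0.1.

8.9 mOsm/kg

Calculated osmolality = 2·Na + glucose + urea + ethanol/4.6
= 2·141 + 3.6 + 6.1 + 287/4.6
= 282 + 3.60 + 6.10 + 62.39
= 354.09 mOsm/kg ≈ 354.1 mOsm/kg
Osmolar gap = measured − calculated = 363 − 354.1 = 8.9 mOsm/kg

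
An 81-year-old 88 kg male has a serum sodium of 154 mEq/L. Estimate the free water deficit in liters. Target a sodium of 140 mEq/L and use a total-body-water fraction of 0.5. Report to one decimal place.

4.4 L

TBW = 0.5 · 88 = 44 L
Free water deficit = TBW · (Na/140 − 1)
= 44 · (154/140 − 1)
= 44 · 0.1
= 4.4 L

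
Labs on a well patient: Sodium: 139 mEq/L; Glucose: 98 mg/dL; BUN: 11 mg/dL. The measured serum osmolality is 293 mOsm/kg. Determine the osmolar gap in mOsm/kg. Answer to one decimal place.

5.6 mOsm/kg

Calculated osmolality = 2·Na + glucose/18 + BUN/2.8
= 2·139 + 98/18 + 11/2.8
= 278 + 5.44 + 3.93
= 287.37 mOsm/kg ≈ 287.4 mOsm/kg
Osmolar gap = measured − calculated = 293 − 287.4 = 5.6 mOsm/kg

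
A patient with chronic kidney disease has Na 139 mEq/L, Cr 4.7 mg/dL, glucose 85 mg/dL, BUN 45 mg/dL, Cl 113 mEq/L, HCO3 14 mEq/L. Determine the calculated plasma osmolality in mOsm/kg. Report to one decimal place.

Calculated osmolality = 2·Na + glucose/18 + BUN/2.8
= 2·139 + 85/18 + 45/2.8
= 278 + 4.72 + 16.07
= 298.79 mOsm/kg

298.8 mOsm/kg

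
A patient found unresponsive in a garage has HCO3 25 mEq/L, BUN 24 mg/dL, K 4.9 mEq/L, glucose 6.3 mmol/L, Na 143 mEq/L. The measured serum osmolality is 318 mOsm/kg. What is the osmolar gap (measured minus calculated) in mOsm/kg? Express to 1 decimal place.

17.1 mOsm/kg

Calculated osmolality = 2·Na + glucose + BUN/2.8
= 2·143 + 6.3 + 24/2.8
= 286 + 6.30 + 8.57
= 300.87 mOsm/kg ≈ 300.9 mOsm/kg
Osmolar gap = measured − calculated = 318 − 300.9 = 17.1 mOsm/kg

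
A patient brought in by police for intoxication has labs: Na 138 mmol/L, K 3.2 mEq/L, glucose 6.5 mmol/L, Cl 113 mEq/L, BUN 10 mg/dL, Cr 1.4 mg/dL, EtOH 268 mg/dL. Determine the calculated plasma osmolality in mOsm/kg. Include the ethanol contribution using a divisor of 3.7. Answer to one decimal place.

Calculated osmolality = 2·Na + glucose + BUN/2.8 + ethanol/3.7
= 2·138 + 6.5 + 10/2.8 + 268/3.7
= 276 + 6.50 + 3.57 + 72.43
= 358.5 mOsm/kg

358.5 mOsm/kg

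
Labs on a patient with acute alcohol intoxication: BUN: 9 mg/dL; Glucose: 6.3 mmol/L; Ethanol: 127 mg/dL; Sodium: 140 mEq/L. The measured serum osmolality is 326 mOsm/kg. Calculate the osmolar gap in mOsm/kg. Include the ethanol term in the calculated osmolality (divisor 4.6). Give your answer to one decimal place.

Calculated osmolality = 2·Na + glucose + BUN/2.8 + ethanol/4.6
= 2·140 + 6.3 + 9/2.8 + 127/4.6
= 280 + 6.30 + 3.21 + 27.61
= 317.12 mOsm/kg ≈ 317.1 mOsm/kg
Osmolar gap = measured − calculated = 326 − 317.1 = 8.9 mOsm/kg

8.9 mOsm/kg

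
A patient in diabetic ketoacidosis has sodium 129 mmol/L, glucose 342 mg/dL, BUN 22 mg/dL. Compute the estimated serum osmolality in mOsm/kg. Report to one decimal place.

Calculated osmolality = 2·Na + glucose/18 + BUN/2.8
= 2·129 + 342/18 + 22/2.8
= 258 + 19 + 7.86
= 284.86 mOsm/kg

284.9 mOsm/kg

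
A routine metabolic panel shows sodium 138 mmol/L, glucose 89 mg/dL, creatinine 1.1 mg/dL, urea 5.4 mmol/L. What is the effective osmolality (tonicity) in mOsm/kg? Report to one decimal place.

Effective osmolality excludes urea (freely permeant across cell membranes):
2·Na + glucose/18
= 2·138 + 89/18
= 276 + 4.94
= 280.94 mOsm/kg

280.9 mOsm/kg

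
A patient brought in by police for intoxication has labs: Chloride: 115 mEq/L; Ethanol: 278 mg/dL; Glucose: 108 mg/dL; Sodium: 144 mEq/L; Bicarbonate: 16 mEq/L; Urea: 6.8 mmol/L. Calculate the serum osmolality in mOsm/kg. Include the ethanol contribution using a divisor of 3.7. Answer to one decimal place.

375.9 mOsm/kg

Calculated osmolality = 2·Na + glucose/18 + urea + ethanol/3.7
= 2·144 + 108/18 + 6.8 + 278/3.7
= 288 + 6 + 6.80 + 75.14
= 375.94 mOsm/kg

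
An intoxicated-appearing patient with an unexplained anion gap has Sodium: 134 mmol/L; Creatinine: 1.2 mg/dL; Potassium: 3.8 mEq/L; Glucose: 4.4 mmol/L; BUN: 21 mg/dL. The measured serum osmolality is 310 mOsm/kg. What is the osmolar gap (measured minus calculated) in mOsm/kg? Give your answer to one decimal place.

Calculated osmolality = 2·Na + glucose + BUN/2.8
= 2·134 + 4.4 + 21/2.8
= 268 + 4.40 + 7.50
= 279.9 mOsm/kg ≈ 279.9 mOsm/kg
Osmolar gap = measured − calculated = 310 − 279.9 = 30.1 mOsm/kg

30.1 mOsm/kg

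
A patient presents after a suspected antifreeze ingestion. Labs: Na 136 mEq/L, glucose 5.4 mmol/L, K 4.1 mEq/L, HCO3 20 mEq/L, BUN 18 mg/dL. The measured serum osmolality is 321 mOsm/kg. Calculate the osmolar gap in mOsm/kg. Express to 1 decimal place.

Calculated osmolality = 2·Na + glucose + BUN/2.8
= 2·136 + 5.4 + 18/2.8
= 272 + 5.40 + 6.43
= 283.83 mOsm/kg ≈ 283.8 mOsm/kg
Osmolar gap = measured − calculated = 321 − 283.8 = 37.2 mOsm/kg

37.2 mOsm/kg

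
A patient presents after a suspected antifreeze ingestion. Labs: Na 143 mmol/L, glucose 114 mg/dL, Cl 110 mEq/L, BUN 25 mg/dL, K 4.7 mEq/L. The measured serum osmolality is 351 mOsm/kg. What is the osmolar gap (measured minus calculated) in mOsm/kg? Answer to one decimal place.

49.7 mOsm/kg

Calculated osmolality = 2·Na + glucose/18 + BUN/2.8
= 2·143 + 114/18 + 25/2.8
= 286 + 6.33 + 8.93
= 301.26 mOsm/kg ≈ 301.3 mOsm/kg
Osmolar gap = measured − calculated = 351 − 301.3 = 49.7 mOsm/kg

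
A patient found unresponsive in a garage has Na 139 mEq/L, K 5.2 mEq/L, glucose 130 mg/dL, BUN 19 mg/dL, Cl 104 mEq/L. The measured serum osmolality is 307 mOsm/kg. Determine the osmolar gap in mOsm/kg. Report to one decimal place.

15.0 mOsm/kg

Calculated osmolality = 2·Na + glucose/18 + BUN/2.8
= 2·139 + 130/18 + 19/2.8
= 278 + 7.22 + 6.79
= 292.01 mOsm/kg ≈ 292.0 mOsm/kg
Osmolar gap = measured − calculated = 307 − 292.0 = 15.0 mOsm/kg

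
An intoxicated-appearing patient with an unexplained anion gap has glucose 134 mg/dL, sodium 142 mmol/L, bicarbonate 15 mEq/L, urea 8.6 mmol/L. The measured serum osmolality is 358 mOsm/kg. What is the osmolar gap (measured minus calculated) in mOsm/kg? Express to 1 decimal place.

Calculated osmolality = 2·Na + glucose/18 + urea
= 2·142 + 134/18 + 8.6
= 284 + 7.44 + 8.60
= 300.04 mOsm/kg ≈ 300.0 mOsm/kg
Osmolar gap = measured − calculated = 358 − 300.0 = 58.0 mOsm/kg

58.0 mOsm/kg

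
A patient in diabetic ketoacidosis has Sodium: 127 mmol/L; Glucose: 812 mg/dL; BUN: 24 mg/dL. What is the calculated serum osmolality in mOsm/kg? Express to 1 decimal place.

Calculated osmolality = 2·Na + glucose/18 + BUN/2.8
= 2·127 + 812/18 + 24/2.8
= 254 + 45.11 + 8.57
= 307.68 mOsm/kg

307.7 mOsm/kg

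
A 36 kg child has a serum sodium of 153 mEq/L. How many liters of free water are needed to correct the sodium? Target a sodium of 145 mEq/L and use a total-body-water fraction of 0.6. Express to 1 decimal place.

TBW = 0.6 · 36 = 21.6 L
Free water deficit = TBW · (Na/145 − 1)
= 21.6 · (153/145 − 1)
= 21.6 · 0.0552
= 1.19 L

1.2 L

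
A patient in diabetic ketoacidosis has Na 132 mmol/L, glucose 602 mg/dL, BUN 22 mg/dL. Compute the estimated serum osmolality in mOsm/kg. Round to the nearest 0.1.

305.3 mOsm/kg

Calculated osmolality = 2·Na + glucose/18 + BUN/2.8
= 2·132 + 602/18 + 22/2.8
= 264 + 33.44 + 7.86
= 305.3 mOsm/kg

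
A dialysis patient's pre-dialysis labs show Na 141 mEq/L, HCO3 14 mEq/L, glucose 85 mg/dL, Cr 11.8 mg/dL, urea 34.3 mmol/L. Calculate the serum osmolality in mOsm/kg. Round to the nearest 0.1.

321.0 mOsm/kg

Calculated osmolality = 2·Na + glucose/18 + urea
= 2·141 + 85/18 + 34.3
= 282 + 4.72 + 34.30
= 321.02 mOsm/kg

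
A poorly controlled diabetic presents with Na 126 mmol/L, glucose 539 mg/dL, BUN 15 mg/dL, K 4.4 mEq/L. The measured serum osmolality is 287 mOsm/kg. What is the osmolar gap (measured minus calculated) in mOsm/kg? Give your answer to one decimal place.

Calculated osmolality = 2·Na + glucose/18 + BUN/2.8
= 2·126 + 539/18 + 15/2.8
= 252 + 29.94 + 5.36
= 287.3 mOsm/kg ≈ 287.3 mOsm/kg
Osmolar gap = measured − calculated = 287 − 287.3 = -0.3 mOsm/kg

-0.3 mOsm/kg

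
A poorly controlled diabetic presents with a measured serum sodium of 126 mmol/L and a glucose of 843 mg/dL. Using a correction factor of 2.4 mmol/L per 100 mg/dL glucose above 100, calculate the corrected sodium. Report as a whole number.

144 mmol/L

Corrected Na = measured Na + 2.4 · (glucose − 100)/100
= 126 + 2.4 · (843 − 100)/100
= 126 + 17.8
= 143.8 mmol/L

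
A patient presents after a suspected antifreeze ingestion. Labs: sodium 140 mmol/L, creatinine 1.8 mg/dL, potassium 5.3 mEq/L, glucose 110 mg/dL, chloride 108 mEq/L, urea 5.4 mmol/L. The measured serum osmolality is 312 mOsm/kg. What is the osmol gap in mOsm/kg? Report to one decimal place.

20.5 mOsm/kg

Calculated osmolality = 2·Na + glucose/18 + urea
= 2·140 + 110/18 + 5.4
= 280 + 6.11 + 5.40
= 291.51 mOsm/kg ≈ 291.5 mOsm/kg
Osmolar gap = measured − calculated = 312 − 291.5 = 20.5 mOsm/kg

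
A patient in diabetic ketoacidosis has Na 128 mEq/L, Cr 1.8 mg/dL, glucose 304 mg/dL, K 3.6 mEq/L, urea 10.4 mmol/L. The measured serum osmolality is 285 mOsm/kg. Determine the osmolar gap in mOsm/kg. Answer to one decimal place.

1.7 mOsm/kg

Calculated osmolality = 2·Na + glucose/18 + urea
= 2·128 + 304/18 + 10.4
= 256 + 16.89 + 10.40
= 283.29 mOsm/kg ≈ 283.3 mOsm/kg
Osmolar gap = measured − calculated = 285 − 283.3 = 1.7 mOsm/kg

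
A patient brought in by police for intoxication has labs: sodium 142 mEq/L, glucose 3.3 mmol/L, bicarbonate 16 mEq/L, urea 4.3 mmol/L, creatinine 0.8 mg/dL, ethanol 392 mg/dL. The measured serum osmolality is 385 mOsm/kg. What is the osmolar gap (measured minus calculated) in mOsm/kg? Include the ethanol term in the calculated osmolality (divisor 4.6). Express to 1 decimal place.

8.2 mOsm/kg

Calculated osmolality = 2·Na + glucose + urea + ethanol/4.6
= 2·142 + 3.3 + 4.3 + 392/4.6
= 284 + 3.30 + 4.30 + 85.22
= 376.82 mOsm/kg ≈ 376.8 mOsm/kg
Osmolar gap = measured − calculated = 385 − 376.8 = 8.2 mOsm/kg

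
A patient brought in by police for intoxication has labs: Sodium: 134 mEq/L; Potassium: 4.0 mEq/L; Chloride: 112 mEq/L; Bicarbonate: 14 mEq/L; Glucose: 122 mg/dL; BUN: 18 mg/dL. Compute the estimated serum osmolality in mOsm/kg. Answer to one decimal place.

281.2 mOsm/kg

Calculated osmolality = 2·Na + glucose/18 + BUN/2.8
= 2·134 + 122/18 + 18/2.8
= 268 + 6.78 + 6.43
= 281.21 mOsm/kg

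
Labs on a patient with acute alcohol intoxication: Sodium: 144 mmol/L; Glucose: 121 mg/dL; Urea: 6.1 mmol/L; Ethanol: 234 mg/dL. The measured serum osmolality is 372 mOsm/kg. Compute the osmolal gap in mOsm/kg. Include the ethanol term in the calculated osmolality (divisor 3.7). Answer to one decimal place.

Calculated osmolality = 2·Na + glucose/18 + urea + ethanol/3.7
= 2·144 + 121/18 + 6.1 + 234/3.7
= 288 + 6.72 + 6.10 + 63.24
= 364.06 mOsm/kg ≈ 364.1 mOsm/kg
Osmolar gap = measured − calculated = 372 − 364.1 = 7.9 mOsm/kg

7.9 mOsm/kg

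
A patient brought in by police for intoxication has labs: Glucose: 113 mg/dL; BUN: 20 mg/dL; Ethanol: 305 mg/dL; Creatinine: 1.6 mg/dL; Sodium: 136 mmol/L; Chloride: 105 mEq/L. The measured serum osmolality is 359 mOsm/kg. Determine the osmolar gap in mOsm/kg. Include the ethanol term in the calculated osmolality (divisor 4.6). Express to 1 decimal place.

7.3 mOsm/kg

Calculated osmolality = 2·Na + glucose/18 + BUN/2.8 + ethanol/4.6
= 2·136 + 113/18 + 20/2.8 + 305/4.6
= 272 + 6.28 + 7.14 + 66.30
= 351.72 mOsm/kg ≈ 351.7 mOsm/kg
Osmolar gap = measured − calculated = 359 − 351.7 = 7.3 mOsm/kg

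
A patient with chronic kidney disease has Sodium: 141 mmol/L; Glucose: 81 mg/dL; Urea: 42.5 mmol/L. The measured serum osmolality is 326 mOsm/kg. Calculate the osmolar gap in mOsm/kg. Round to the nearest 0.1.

Calculated osmolality = 2·Na + glucose/18 + urea
= 2·141 + 81/18 + 42.5
= 282 + 4.50 + 42.50
= 329 mOsm/kg ≈ 329.0 mOsm/kg
Osmolar gap = measured − calculated = 326 − 329.0 = -3.0 mOsm/kg

-3.0 mOsm/kg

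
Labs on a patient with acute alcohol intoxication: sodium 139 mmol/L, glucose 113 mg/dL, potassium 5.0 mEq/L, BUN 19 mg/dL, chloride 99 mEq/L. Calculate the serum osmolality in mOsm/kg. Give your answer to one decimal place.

291.1 mOsm/kg

Calculated osmolality = 2·Na + glucose/18 + BUN/2.8
= 2·139 + 113/18 + 19/2.8
= 278 + 6.28 + 6.79
= 291.07 mOsm/kg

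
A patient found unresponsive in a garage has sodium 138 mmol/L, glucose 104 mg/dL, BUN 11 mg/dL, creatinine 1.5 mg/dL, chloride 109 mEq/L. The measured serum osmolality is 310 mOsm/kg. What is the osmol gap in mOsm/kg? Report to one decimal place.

Calculated osmolality = 2·Na + glucose/18 + BUN/2.8
= 2·138 + 104/18 + 11/2.8
= 276 + 5.78 + 3.93
= 285.71 mOsm/kg ≈ 285.7 mOsm/kg
Osmolar gap = measured − calculated = 310 − 285.7 = 24.3 mOsm/kg

24.3 mOsm/kg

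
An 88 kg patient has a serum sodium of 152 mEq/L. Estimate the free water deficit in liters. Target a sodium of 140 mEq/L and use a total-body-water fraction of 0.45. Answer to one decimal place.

TBW = 0.45 · 88 = 39.6 L
Free water deficit = TBW · (Na/140 − 1)
= 39.6 · (152/140 − 1)
= 39.6 · 0.0857
= 3.39 L

3.4 L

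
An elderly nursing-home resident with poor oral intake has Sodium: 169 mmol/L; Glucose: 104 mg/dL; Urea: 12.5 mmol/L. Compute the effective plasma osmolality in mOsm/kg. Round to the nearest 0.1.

343.8 mOsm/kg

Effective osmolality excludes urea (freely permeant across cell membranes):
2·Na + glucose/18
= 2·169 + 104/18
= 338 + 5.78
= 343.78 mOsm/kg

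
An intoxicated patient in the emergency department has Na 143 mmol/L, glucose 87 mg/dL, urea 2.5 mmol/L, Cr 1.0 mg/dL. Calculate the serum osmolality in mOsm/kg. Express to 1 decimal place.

293.3 mOsm/kg

Calculated osmolality = 2·Na + glucose/18 + urea
= 2·143 + 87/18 + 2.5
= 286 + 4.83 + 2.50
= 293.33 mOsm/kg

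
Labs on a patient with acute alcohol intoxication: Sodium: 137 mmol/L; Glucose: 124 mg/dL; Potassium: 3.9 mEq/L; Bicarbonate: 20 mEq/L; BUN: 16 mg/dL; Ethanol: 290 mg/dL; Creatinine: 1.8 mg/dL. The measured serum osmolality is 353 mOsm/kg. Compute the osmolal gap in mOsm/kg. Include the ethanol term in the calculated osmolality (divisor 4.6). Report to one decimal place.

Calculated osmolality = 2·Na + glucose/18 + BUN/2.8 + ethanol/4.6
= 2·137 + 124/18 + 16/2.8 + 290/4.6
= 274 + 6.89 + 5.71 + 63.04
= 349.64 mOsm/kg ≈ 349.6 mOsm/kg
Osmolar gap = measured − calculated = 353 − 349.6 = 3.4 mOsm/kg

3.4 mOsm/kg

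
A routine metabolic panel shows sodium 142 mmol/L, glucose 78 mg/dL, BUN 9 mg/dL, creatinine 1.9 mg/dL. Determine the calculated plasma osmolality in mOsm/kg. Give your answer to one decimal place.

291.5 mOsm/kg

Calculated osmolality = 2·Na + glucose/18 + BUN/2.8
= 2·142 + 78/18 + 9/2.8
= 284 + 4.33 + 3.21
= 291.54 mOsm/kg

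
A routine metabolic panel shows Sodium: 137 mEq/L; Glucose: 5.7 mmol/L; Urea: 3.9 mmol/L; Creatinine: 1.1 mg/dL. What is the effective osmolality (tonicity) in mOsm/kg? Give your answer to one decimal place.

Effective osmolality excludes urea (freely permeant across cell membranes):
2·Na + glucose
= 2·137 + 5.7
= 274 + 5.7
= 279.7 mOsm/kg

279.7 mOsm/kg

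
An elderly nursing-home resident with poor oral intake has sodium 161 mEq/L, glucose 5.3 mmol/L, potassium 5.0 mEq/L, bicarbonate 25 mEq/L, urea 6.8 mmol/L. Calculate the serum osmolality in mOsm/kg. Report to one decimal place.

Calculated osmolality = 2·Na + glucose + urea
= 2·161 + 5.3 + 6.8
= 322 + 5.30 + 6.80
= 334.1 mOsm/kg

334.1 mOsm/kg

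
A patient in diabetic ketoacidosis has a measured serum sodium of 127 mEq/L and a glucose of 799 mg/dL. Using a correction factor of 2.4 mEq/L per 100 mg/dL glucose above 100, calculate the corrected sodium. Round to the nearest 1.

Corrected Na = measured Na + 2.4 · (glucose − 100)/100
= 127 + 2.4 · (799 − 100)/100
= 127 + 16.8
= 143.8 mEq/L

144 mEq/L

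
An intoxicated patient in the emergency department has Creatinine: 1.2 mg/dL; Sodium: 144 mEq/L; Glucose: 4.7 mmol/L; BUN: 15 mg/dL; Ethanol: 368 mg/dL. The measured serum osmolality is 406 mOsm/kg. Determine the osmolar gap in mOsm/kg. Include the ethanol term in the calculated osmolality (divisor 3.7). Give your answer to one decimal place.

Calculated osmolality = 2·Na + glucose + BUN/2.8 + ethanol/3.7
= 2·144 + 4.7 + 15/2.8 + 368/3.7
= 288 + 4.70 + 5.36 + 99.46
= 397.52 mOsm/kg ≈ 397.5 mOsm/kg
Osmolar gap = measured − calculated = 406 − 397.5 = 8.5 mOsm/kg

8.5 mOsm/kg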